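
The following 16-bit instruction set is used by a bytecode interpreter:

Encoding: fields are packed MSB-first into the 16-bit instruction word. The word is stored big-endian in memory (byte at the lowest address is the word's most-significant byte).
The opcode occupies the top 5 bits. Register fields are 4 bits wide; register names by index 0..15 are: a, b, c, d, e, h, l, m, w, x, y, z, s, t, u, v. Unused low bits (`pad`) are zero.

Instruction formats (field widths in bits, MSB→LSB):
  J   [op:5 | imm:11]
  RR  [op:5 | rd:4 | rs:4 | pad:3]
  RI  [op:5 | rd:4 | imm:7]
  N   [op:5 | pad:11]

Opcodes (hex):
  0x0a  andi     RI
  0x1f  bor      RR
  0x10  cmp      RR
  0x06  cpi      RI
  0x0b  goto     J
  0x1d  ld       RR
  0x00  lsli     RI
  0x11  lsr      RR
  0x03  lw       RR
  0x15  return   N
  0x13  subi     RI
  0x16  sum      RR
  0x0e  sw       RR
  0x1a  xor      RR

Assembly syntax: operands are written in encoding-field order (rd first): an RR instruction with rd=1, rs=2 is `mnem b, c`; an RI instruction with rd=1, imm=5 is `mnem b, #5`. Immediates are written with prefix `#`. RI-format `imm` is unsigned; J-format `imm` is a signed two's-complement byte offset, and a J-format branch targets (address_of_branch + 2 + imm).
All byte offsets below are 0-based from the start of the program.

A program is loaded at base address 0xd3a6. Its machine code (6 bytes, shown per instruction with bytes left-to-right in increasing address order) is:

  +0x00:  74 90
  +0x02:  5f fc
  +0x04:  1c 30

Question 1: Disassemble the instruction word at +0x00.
@+00  big-endian(74 90) = 0x7490
  opcode bits[15:11]=0xe: sw/RR
  rd: (w>>7)&0xf=0x9 → x
  rs: (w>>3)&0xf=0x2 → c

sw x, c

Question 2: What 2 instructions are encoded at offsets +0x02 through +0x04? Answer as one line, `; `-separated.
@+02  big-endian(5f fc) = 0x5ffc
  op=0x5ffc>>11=0xb ⇒ goto (J)
  imm: (w>>0)&0x7ff=0x7fc (s11→-4) → #-4
@+04  big-endian(1c 30) = 0x1c30
  op=0x1c30>>11=0x3 ⇒ lw (RR)
  rd: (w>>7)&0xf=0x8 → w
  rs: (w>>3)&0xf=0x6 → l

goto #-4; lw w, l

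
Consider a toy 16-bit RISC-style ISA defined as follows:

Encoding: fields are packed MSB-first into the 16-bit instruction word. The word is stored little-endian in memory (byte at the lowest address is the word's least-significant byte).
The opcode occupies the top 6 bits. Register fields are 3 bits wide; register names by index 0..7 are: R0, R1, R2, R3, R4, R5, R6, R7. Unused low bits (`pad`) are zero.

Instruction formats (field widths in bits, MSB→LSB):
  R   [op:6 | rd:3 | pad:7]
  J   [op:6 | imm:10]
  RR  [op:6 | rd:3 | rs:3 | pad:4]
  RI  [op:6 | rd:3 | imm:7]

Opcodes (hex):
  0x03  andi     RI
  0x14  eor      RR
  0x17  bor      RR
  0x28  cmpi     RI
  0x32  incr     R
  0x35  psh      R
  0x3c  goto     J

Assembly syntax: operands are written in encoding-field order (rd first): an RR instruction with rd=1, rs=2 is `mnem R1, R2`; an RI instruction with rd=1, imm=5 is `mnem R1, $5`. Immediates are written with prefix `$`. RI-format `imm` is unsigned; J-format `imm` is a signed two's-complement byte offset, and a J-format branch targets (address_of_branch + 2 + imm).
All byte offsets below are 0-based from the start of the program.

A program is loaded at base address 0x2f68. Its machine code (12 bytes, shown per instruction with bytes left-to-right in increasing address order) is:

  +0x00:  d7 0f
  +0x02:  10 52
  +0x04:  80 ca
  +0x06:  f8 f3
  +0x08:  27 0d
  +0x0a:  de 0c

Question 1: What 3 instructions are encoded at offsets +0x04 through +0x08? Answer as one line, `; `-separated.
@+04  little-endian(80 ca) = 0xca80
  top 6b → 0x32 → incr [R]
  rd@[9:7]=0x5 ⇒ R5
@+06  little-endian(f8 f3) = 0xf3f8
  top 6b → 0x3c → goto [J]
  imm@[9:0]=0x3f8 (s10→-8) ⇒ $-8
@+08  little-endian(27 0d) = 0x0d27
  top 6b → 0x3 → andi [RI]
  rd@[9:7]=0x2 ⇒ R2
  imm@[6:0]=0x27 ⇒ $39

incr R5; goto $-8; andi R2, $39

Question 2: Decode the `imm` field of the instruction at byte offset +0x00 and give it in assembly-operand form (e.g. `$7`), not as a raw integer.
$87

[00] d7 0f → 0x0fd7
  op=0x0fd7>>10=0x3 ⇒ andi (RI)
  [9:7] rd=7 = R7
  [6:0] imm=87 = $87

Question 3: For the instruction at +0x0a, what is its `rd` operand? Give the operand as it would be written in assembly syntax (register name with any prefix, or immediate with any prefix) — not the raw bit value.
@+0a  little-endian(de 0c) = 0x0cde
  top 6b → 0x3 → andi [RI]
  [9:7] rd=1 = R1
  [6:0] imm=94 = $94

R1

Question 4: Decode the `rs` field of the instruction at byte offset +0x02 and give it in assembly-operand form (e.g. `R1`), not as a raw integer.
+0x02: 10 52 ⇒ word 0x5210 (little)
  top 6b → 0x14 → eor [RR]
  rd: (w>>7)&0x7=0x4 → R4
  rs: (w>>4)&0x7=0x1 → R1

R1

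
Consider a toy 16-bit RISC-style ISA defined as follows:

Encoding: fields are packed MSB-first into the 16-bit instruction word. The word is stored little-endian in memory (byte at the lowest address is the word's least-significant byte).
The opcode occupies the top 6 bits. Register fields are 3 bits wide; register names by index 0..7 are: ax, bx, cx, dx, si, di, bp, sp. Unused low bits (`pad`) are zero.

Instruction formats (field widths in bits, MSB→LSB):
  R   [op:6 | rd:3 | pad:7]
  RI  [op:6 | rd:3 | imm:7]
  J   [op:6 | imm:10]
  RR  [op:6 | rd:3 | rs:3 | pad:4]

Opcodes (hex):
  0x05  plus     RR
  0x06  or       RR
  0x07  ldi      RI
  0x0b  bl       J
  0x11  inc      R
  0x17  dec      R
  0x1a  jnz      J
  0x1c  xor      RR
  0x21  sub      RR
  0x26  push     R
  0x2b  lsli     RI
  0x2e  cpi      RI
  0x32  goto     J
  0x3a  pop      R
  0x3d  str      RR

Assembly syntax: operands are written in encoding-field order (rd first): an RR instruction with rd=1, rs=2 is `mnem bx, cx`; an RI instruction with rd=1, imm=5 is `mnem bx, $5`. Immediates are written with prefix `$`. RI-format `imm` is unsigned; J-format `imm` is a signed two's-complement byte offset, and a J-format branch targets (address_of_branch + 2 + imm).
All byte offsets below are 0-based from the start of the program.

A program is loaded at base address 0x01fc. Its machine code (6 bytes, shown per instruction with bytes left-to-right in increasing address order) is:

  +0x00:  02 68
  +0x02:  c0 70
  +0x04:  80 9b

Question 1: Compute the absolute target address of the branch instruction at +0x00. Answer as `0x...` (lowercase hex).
0x0200

+0x00: 02 68 ⇒ word 0x6802 (little)
  top 6b → 0x1a → jnz [J]
  imm: (w>>0)&0x3ff=0x2 → $2
  target = base 0x01fc + off 0x00 + 2 + imm 2 = 0x0200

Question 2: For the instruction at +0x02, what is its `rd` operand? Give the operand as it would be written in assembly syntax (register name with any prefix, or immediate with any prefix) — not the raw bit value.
[02] c0 70 → 0x70c0
  opcode bits[15:10]=0x1c: xor/RR
  rd@[9:7]=0x1 ⇒ bx
  rs@[6:4]=0x4 ⇒ si

bx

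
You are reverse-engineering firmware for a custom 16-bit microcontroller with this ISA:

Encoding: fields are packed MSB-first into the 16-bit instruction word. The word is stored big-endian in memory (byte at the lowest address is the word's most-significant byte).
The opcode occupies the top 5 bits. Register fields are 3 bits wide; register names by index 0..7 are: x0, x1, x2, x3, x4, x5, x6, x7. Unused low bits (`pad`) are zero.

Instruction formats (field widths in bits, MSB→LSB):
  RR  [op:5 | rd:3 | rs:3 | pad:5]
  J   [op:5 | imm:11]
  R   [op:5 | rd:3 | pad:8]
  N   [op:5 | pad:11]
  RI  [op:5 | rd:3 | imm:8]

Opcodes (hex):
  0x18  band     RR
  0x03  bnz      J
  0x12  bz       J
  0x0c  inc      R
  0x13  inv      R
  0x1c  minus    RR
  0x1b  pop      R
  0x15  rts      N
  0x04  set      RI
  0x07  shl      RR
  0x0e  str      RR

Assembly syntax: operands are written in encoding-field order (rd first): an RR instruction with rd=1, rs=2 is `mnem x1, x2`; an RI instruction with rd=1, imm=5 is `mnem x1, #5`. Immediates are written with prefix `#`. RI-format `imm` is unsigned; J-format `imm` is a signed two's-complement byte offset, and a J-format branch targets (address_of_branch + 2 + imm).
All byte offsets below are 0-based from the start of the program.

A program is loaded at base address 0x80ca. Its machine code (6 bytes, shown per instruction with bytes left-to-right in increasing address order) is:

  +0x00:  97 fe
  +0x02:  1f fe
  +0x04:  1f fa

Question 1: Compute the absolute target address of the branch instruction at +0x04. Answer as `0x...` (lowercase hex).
off 0x04: read 1f fa as big → 0x1ffa
  opcode bits[15:11]=0x3: bnz/J
  [10:0] imm=2042 (s11→-6) = #-6
  target = base 0x80ca + off 0x04 + 2 + imm -6 = 0x80ca

0x80ca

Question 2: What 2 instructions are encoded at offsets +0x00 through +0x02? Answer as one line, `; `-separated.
[00] 97 fe → 0x97fe
  top 5b → 0x12 → bz [J]
  imm: (w>>0)&0x7ff=0x7fe (s11→-2) → #-2
[02] 1f fe → 0x1ffe
  top 5b → 0x3 → bnz [J]
  imm: (w>>0)&0x7ff=0x7fe (s11→-2) → #-2

bz #-2; bnz #-2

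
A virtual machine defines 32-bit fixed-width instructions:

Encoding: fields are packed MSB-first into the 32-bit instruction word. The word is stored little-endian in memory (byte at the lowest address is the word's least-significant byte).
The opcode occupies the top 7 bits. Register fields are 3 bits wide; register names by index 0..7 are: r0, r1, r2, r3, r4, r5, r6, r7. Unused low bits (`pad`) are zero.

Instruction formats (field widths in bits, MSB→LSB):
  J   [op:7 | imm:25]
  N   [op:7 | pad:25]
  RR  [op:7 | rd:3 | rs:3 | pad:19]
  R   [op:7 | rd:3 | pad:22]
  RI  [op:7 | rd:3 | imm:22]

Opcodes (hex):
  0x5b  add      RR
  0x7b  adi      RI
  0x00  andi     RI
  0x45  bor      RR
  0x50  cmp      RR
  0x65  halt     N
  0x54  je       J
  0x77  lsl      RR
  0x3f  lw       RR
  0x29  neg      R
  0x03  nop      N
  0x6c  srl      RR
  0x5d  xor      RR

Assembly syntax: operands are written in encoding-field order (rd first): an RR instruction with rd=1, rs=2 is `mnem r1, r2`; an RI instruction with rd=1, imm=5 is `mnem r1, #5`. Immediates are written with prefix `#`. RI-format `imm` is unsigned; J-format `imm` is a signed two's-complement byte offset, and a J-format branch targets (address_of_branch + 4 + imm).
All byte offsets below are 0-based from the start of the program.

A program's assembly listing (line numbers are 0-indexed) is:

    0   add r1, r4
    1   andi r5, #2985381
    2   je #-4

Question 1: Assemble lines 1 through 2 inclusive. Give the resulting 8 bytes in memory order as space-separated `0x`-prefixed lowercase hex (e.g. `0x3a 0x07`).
1. andi fields op=0x0:7|rd=5:3|imm=2985381:22 → word 016d8da5h → a5 8d 6d 01
2. je fields op=0x54:7|imm=-4:25 → word a9fffffch → fc ff ff a9

0xa5 0x8d 0x6d 0x01 0xfc 0xff 0xff 0xa9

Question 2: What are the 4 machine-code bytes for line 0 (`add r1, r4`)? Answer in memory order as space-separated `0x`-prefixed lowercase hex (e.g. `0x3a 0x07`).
0x00 0x00 0x60 0xb6

0. add fields op=0x5b:7|rd=1:3|rs=4:3|pad=0:19 → word b6600000h → 00 00 60 b6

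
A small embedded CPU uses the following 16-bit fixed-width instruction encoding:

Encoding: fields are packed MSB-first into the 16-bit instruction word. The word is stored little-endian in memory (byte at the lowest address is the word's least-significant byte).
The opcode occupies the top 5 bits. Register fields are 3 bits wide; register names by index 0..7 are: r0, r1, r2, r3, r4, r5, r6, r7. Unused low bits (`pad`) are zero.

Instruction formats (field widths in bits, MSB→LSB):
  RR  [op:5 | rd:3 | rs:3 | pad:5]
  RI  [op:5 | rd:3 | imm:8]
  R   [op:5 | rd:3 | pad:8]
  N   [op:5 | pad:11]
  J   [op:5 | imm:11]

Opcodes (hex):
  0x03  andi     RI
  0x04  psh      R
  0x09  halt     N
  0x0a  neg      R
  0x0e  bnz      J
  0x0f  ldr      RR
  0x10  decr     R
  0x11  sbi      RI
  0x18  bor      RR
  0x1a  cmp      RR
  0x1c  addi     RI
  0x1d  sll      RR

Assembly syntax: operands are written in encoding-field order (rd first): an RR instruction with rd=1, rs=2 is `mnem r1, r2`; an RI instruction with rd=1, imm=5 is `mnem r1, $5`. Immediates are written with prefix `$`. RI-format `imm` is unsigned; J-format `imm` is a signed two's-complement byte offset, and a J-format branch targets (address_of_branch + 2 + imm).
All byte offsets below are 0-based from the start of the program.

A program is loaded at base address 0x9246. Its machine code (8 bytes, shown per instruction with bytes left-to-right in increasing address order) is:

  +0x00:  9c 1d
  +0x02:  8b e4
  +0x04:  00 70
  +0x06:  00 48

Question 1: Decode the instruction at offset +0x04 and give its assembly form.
off 0x04: read 00 70 as little → 0x7000
  op=0x7000>>11=0xe ⇒ bnz (J)
  [10:0] imm=0 = $0

bnz $0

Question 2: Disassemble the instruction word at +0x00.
andi r5, $156

+0x00: 9c 1d ⇒ word 0x1d9c (little)
  op=0x1d9c>>11=0x3 ⇒ andi (RI)
  rd: (w>>8)&0x7=0x5 → r5
  imm: (w>>0)&0xff=0x9c → $156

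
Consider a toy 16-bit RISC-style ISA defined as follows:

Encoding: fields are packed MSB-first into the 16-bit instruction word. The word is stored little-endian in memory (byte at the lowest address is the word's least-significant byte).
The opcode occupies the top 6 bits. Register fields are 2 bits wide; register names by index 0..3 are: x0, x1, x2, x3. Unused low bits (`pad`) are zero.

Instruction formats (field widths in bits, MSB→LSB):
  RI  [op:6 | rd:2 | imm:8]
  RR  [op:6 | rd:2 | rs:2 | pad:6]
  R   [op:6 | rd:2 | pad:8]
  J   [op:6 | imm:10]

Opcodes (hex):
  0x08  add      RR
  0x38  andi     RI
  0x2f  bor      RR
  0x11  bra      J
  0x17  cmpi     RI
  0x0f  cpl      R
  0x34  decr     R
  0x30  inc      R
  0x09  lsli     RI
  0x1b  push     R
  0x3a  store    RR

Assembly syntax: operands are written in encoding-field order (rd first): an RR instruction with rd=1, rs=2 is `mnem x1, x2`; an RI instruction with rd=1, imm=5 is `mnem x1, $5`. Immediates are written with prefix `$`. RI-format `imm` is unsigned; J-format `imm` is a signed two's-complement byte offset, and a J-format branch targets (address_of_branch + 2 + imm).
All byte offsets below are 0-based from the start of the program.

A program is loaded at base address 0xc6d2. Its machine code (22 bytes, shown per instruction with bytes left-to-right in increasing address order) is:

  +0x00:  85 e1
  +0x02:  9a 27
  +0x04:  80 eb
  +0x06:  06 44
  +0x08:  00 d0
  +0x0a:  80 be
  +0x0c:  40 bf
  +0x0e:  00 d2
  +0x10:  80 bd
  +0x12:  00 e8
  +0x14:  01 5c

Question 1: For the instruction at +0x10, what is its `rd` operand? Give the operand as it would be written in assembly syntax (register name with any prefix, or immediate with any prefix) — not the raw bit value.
x1

off 0x10: read 80 bd as little → 0xbd80
  top 6b → 0x2f → bor [RR]
  rd: (w>>8)&0x3=0x1 → x1
  rs: (w>>6)&0x3=0x2 → x2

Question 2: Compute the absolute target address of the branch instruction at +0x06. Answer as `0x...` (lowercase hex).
0xc6e0

+0x06: 06 44 ⇒ word 0x4406 (little)
  op=0x4406>>10=0x11 ⇒ bra (J)
  imm@[9:0]=0x6 ⇒ $6
  target = base 0xc6d2 + off 0x06 + 2 + imm 6 = 0xc6e0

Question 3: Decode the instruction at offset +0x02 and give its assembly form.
lsli x3, $154

off 0x02: read 9a 27 as little → 0x279a
  top 6b → 0x9 → lsli [RI]
  [9:8] rd=3 = x3
  [7:0] imm=154 = $154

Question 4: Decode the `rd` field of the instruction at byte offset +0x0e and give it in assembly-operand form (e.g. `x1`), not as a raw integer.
off 0x0e: read 00 d2 as little → 0xd200
  opcode bits[15:10]=0x34: decr/R
  [9:8] rd=2 = x2

x2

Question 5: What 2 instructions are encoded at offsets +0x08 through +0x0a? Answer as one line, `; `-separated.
decr x0; bor x2, x2

off 0x08: read 00 d0 as little → 0xd000
  opcode bits[15:10]=0x34: decr/R
  rd@[9:8]=0x0 ⇒ x0
off 0x0a: read 80 be as little → 0xbe80
  opcode bits[15:10]=0x2f: bor/RR
  rd@[9:8]=0x2 ⇒ x2
  rs@[7:6]=0x2 ⇒ x2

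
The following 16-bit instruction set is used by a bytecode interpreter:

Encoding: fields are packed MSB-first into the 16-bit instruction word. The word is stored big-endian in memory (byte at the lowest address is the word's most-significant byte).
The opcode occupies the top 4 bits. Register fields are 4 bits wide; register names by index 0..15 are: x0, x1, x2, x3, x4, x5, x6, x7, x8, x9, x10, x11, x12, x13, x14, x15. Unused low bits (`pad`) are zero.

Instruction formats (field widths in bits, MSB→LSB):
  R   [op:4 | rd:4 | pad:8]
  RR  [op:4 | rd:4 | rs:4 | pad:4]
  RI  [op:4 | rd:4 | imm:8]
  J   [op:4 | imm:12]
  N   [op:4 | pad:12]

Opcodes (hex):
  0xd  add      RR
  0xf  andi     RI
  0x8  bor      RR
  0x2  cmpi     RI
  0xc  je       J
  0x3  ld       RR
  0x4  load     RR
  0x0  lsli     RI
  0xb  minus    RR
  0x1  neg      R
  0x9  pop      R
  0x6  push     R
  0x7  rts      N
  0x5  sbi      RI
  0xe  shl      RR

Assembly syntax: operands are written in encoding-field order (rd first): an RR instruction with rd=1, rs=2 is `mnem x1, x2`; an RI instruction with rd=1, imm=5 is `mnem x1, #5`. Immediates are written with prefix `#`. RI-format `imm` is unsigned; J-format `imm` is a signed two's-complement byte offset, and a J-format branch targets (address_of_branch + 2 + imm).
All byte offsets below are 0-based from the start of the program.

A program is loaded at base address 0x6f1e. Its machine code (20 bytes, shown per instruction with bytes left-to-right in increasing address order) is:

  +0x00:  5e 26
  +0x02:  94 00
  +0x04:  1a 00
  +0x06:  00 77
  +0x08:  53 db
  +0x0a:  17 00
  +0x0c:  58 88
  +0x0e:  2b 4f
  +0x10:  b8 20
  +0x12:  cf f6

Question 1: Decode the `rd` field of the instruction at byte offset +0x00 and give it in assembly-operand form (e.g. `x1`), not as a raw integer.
x14

+0x00: 5e 26 ⇒ word 0x5e26 (big)
  opcode bits[15:12]=0x5: sbi/RI
  rd@[11:8]=0xe ⇒ x14
  imm@[7:0]=0x26 ⇒ #38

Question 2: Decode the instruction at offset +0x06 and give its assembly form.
@+06  big-endian(00 77) = 0x0077
  opcode bits[15:12]=0x0: lsli/RI
  rd@[11:8]=0x0 ⇒ x0
  imm@[7:0]=0x77 ⇒ #119

lsli x0, #119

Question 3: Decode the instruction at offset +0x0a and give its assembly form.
neg x7

[0a] 17 00 → 0x1700
  op=0x1700>>12=0x1 ⇒ neg (R)
  rd@[11:8]=0x7 ⇒ x7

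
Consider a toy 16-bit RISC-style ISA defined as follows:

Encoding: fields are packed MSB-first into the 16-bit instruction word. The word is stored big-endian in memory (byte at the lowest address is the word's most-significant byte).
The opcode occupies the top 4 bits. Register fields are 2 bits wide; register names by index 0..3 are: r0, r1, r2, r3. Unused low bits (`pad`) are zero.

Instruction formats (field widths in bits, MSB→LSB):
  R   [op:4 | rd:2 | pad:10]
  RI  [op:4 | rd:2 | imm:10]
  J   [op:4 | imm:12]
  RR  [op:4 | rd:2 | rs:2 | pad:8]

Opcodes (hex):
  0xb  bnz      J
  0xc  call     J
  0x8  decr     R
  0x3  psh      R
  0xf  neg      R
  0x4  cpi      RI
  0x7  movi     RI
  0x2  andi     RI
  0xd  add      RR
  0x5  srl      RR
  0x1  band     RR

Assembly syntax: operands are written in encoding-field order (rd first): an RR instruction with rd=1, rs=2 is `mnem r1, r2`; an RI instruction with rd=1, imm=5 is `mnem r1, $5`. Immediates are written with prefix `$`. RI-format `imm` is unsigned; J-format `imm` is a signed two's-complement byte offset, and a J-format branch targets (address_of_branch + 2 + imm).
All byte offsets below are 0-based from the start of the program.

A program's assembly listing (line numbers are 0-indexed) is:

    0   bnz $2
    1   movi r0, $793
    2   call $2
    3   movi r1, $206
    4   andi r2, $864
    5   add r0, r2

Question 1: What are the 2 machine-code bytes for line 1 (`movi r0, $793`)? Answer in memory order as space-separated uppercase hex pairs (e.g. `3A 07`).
73 19

L1: movi op=0x7:4|rd=0:2|imm=793:10 ⇒ 0x7319 ⇒ big 73 19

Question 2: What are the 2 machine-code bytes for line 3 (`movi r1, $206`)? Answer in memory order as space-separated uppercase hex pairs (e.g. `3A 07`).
74 CE

line 3 (movi): pack op=0x7:4|rd=1:2|imm=206:10 = 0x74ce; big→ 74 ce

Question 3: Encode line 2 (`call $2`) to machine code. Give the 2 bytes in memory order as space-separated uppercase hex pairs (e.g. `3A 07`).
C0 02

L2: call op=0xc:4|imm=2:12 ⇒ 0xc002 ⇒ big c0 02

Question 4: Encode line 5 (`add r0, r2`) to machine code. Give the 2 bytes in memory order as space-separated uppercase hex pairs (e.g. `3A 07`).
D2 00

5. add fields op=0xd:4|rd=0:2|rs=2:2|pad=0:8 → word d200h → d2 00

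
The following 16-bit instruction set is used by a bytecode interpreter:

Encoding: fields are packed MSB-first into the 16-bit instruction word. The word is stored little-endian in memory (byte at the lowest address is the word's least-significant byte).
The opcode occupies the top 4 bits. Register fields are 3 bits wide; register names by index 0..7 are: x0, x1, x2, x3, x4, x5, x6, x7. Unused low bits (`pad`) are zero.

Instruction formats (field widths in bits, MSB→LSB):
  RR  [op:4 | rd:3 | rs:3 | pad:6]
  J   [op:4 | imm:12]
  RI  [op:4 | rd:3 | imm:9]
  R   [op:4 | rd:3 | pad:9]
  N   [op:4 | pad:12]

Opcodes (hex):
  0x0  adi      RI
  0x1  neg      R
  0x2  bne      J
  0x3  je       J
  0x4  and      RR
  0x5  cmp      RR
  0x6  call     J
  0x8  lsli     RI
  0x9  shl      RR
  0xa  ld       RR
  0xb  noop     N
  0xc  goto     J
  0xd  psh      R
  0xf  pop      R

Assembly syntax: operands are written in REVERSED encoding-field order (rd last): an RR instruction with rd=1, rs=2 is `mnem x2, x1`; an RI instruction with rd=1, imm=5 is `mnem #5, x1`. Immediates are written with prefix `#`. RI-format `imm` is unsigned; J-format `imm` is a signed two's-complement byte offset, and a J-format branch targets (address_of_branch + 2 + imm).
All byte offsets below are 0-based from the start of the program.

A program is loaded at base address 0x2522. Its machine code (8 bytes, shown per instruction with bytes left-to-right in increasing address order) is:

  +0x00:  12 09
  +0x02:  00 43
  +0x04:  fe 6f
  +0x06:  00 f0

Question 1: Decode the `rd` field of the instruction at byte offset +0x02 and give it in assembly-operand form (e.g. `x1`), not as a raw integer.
x1

+0x02: 00 43 ⇒ word 0x4300 (little)
  opcode bits[15:12]=0x4: and/RR
  [11:9] rd=1 = x1
  [8:6] rs=4 = x4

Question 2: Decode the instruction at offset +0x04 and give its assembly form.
[04] fe 6f → 0x6ffe
  opcode bits[15:12]=0x6: call/J
  imm: (w>>0)&0xfff=0xffe (s12→-2) → #-2

call #-2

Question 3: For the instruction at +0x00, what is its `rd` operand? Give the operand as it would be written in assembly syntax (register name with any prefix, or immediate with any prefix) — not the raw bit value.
+0x00: 12 09 ⇒ word 0x0912 (little)
  opcode bits[15:12]=0x0: adi/RI
  [11:9] rd=4 = x4
  [8:0] imm=274 = #274

x4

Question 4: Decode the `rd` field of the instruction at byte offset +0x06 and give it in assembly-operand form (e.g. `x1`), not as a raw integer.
off 0x06: read 00 f0 as little → 0xf000
  op=0xf000>>12=0xf ⇒ pop (R)
  [11:9] rd=0 = x0

x0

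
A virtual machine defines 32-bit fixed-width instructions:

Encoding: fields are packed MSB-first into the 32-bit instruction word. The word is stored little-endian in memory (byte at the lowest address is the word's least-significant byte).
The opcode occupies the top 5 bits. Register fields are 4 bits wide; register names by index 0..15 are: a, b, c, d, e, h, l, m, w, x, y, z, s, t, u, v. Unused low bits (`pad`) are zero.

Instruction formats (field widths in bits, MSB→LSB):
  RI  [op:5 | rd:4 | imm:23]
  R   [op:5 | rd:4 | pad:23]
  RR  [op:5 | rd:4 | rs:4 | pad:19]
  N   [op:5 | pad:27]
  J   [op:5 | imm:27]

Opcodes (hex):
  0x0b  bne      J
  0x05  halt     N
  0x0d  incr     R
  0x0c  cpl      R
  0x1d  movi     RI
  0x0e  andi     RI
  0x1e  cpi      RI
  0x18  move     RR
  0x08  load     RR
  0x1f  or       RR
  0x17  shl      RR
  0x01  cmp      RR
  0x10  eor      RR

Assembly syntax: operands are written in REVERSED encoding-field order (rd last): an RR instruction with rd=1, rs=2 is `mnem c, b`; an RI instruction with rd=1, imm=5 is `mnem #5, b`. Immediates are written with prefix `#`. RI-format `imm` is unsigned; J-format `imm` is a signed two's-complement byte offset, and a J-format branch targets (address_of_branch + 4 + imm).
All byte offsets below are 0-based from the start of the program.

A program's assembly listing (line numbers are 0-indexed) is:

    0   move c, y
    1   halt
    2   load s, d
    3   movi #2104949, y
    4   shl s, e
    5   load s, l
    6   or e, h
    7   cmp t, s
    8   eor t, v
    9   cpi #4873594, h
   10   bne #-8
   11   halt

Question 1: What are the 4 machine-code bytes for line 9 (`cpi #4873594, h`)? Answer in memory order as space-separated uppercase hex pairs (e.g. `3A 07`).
7A 5D CA F2

line 9 (cpi): pack op=0x1e:5|rd=5:4|imm=4873594:23 = 0xf2ca5d7a; little→ 7a 5d ca f2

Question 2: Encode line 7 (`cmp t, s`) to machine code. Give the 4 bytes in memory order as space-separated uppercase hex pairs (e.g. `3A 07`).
7. cmp fields op=0x1:5|rd=12:4|rs=13:4|pad=0:19 → word 0e680000h → 00 00 68 0e

00 00 68 0E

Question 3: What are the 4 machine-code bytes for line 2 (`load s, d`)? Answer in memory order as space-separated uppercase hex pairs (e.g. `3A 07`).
2. load fields op=0x8:5|rd=3:4|rs=12:4|pad=0:19 → word 41e00000h → 00 00 e0 41

00 00 E0 41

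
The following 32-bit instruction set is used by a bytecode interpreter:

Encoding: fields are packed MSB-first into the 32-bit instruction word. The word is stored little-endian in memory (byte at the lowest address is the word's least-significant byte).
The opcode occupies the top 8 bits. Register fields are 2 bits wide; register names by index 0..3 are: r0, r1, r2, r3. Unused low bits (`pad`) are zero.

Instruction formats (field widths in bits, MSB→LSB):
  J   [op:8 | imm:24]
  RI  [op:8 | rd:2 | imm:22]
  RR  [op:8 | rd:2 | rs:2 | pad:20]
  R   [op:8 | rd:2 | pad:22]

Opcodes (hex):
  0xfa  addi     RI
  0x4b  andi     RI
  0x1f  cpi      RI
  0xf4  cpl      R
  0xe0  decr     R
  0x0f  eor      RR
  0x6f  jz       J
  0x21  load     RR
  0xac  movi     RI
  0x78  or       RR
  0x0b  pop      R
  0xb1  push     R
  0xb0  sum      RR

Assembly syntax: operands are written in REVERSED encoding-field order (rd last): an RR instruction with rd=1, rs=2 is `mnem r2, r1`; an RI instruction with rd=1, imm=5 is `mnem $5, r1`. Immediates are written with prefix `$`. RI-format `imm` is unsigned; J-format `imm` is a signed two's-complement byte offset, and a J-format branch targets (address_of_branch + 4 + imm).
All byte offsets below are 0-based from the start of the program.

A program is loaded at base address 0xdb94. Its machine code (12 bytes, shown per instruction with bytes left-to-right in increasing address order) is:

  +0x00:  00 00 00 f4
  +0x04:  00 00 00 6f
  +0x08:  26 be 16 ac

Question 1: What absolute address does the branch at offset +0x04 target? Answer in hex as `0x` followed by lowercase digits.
0xdb9c

off 0x04: read 00 00 00 6f as little → 0x6f000000
  opcode bits[31:24]=0x6f: jz/J
  imm: (w>>0)&0xffffff=0x0 → $0
  target = base 0xdb94 + off 0x04 + 4 + imm 0 = 0xdb9c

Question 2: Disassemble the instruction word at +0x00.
off 0x00: read 00 00 00 f4 as little → 0xf4000000
  top 8b → 0xf4 → cpl [R]
  rd@[23:22]=0x0 ⇒ r0

cpl r0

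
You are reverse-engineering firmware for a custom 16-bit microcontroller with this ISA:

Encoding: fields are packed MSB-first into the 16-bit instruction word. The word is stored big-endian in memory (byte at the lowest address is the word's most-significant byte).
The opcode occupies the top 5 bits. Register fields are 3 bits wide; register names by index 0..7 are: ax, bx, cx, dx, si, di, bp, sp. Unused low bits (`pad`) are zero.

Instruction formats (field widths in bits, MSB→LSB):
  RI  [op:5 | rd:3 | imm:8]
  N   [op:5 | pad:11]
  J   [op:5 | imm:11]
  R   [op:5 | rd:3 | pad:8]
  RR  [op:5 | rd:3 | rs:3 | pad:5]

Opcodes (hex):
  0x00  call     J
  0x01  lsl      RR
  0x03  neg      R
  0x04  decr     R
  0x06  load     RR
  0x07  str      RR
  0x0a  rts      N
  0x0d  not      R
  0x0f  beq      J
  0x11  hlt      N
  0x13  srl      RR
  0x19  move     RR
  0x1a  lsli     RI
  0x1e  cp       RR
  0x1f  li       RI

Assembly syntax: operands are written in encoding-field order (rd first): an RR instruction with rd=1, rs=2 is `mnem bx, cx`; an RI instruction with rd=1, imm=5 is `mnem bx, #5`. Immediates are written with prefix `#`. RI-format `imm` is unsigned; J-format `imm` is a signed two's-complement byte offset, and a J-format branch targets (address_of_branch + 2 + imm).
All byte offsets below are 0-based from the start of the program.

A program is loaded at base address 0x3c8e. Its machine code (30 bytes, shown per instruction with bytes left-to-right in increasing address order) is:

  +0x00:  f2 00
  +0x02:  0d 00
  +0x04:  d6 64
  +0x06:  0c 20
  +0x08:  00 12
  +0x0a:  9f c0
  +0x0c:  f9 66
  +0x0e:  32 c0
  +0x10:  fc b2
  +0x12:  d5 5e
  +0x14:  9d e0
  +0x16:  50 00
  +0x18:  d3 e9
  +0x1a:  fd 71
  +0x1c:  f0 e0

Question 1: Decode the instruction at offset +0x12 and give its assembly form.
lsli di, #94

off 0x12: read d5 5e as big → 0xd55e
  top 5b → 0x1a → lsli [RI]
  [10:8] rd=5 = di
  [7:0] imm=94 = #94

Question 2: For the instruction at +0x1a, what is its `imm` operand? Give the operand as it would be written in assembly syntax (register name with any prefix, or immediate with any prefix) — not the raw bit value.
[1a] fd 71 → 0xfd71
  op=0xfd71>>11=0x1f ⇒ li (RI)
  rd: (w>>8)&0x7=0x5 → di
  imm: (w>>0)&0xff=0x71 → #113

#113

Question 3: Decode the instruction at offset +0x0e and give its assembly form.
load cx, bp

+0x0e: 32 c0 ⇒ word 0x32c0 (big)
  op=0x32c0>>11=0x6 ⇒ load (RR)
  [10:8] rd=2 = cx
  [7:5] rs=6 = bp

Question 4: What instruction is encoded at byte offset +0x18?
@+18  big-endian(d3 e9) = 0xd3e9
  opcode bits[15:11]=0x1a: lsli/RI
  rd: (w>>8)&0x7=0x3 → dx
  imm: (w>>0)&0xff=0xe9 → #233

lsli dx, #233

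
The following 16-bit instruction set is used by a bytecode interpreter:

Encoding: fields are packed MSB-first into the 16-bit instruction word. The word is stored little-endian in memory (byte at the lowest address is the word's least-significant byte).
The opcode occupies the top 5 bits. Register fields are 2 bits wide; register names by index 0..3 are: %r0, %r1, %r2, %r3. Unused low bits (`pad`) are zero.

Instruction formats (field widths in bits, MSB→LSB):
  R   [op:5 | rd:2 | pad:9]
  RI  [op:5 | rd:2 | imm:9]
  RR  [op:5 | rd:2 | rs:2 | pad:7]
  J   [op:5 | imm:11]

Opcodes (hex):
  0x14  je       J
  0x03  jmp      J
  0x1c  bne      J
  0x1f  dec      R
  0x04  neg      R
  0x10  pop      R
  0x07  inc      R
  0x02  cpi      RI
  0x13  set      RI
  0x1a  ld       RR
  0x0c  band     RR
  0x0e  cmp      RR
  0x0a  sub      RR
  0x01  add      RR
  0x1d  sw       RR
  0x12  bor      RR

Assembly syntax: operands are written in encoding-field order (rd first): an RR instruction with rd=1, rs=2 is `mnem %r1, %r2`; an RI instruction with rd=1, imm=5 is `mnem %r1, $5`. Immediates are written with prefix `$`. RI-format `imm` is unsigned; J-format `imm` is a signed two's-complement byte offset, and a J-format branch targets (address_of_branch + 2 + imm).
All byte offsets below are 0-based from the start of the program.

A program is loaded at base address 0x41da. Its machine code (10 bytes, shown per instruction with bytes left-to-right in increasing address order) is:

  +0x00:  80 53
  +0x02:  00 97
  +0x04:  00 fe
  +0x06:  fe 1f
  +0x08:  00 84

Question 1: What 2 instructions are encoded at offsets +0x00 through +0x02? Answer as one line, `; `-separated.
sub %r1, %r3; bor %r3, %r2

@+00  little-endian(80 53) = 0x5380
  opcode bits[15:11]=0xa: sub/RR
  rd: (w>>9)&0x3=0x1 → %r1
  rs: (w>>7)&0x3=0x3 → %r3
@+02  little-endian(00 97) = 0x9700
  opcode bits[15:11]=0x12: bor/RR
  rd: (w>>9)&0x3=0x3 → %r3
  rs: (w>>7)&0x3=0x2 → %r2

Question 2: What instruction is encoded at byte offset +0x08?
[08] 00 84 → 0x8400
  top 5b → 0x10 → pop [R]
  [10:9] rd=2 = %r2

pop %r2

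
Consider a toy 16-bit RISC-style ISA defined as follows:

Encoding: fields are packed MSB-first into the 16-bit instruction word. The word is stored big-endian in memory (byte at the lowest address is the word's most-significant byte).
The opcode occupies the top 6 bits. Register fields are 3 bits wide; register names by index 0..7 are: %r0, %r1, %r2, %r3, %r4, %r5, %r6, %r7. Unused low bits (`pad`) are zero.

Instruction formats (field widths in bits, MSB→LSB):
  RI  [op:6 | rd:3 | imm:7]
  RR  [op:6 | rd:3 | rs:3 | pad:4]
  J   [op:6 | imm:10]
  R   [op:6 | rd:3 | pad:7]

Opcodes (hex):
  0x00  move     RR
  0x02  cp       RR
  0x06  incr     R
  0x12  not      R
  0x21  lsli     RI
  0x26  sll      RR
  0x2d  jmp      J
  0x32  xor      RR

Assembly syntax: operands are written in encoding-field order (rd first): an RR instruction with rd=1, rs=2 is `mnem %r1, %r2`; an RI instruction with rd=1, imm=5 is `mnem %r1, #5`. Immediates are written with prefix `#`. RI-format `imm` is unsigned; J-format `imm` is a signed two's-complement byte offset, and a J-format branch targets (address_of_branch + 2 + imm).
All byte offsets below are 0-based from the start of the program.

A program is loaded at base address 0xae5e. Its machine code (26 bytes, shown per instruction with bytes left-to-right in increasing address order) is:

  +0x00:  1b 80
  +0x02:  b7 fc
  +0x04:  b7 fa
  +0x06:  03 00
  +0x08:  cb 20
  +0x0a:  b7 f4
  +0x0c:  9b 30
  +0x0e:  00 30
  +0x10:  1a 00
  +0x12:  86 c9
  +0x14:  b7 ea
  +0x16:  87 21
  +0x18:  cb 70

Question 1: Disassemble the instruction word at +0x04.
jmp #-6

[04] b7 fa → 0xb7fa
  top 6b → 0x2d → jmp [J]
  imm: (w>>0)&0x3ff=0x3fa (s10→-6) → #-6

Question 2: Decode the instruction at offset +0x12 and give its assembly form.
lsli %r5, #73

@+12  big-endian(86 c9) = 0x86c9
  top 6b → 0x21 → lsli [RI]
  rd: (w>>7)&0x7=0x5 → %r5
  imm: (w>>0)&0x7f=0x49 → #73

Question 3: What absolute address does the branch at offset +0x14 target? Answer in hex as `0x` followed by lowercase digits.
[14] b7 ea → 0xb7ea
  top 6b → 0x2d → jmp [J]
  imm@[9:0]=0x3ea (s10→-22) ⇒ #-22
  target = base 0xae5e + off 0x14 + 2 + imm -22 = 0xae5e

0xae5e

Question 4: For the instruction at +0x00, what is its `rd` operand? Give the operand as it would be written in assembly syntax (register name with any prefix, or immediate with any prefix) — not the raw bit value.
+0x00: 1b 80 ⇒ word 0x1b80 (big)
  top 6b → 0x6 → incr [R]
  rd@[9:7]=0x7 ⇒ %r7

%r7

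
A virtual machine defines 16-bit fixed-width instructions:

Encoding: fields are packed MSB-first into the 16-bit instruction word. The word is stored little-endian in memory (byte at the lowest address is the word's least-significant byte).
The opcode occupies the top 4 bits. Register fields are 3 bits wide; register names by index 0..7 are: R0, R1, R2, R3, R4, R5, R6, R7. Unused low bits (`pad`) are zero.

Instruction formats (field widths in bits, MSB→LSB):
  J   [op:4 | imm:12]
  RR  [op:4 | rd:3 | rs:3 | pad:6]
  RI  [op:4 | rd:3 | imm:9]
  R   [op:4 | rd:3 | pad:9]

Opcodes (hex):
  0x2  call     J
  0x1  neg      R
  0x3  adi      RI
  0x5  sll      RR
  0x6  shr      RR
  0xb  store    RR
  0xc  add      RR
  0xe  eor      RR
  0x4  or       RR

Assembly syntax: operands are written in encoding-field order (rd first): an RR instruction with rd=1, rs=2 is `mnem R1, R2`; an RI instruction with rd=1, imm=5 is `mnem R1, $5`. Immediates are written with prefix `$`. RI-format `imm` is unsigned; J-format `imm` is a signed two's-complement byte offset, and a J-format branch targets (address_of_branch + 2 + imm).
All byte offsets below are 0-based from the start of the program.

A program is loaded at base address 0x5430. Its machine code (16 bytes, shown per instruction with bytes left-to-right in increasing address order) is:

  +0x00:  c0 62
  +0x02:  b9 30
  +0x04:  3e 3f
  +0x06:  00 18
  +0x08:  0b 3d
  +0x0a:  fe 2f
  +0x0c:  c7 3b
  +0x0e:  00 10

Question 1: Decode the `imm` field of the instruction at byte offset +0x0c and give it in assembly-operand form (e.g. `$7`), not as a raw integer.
@+0c  little-endian(c7 3b) = 0x3bc7
  opcode bits[15:12]=0x3: adi/RI
  [11:9] rd=5 = R5
  [8:0] imm=455 = $455

$455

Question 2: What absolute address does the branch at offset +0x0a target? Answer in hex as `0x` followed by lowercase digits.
0x543a

[0a] fe 2f → 0x2ffe
  op=0x2ffe>>12=0x2 ⇒ call (J)
  imm: (w>>0)&0xfff=0xffe (s12→-2) → $-2
  target = base 0x5430 + off 0x0a + 2 + imm -2 = 0x543a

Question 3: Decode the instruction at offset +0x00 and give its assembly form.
shr R1, R3

[00] c0 62 → 0x62c0
  opcode bits[15:12]=0x6: shr/RR
  rd@[11:9]=0x1 ⇒ R1
  rs@[8:6]=0x3 ⇒ R3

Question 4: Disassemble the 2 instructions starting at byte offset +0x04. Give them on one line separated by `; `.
off 0x04: read 3e 3f as little → 0x3f3e
  top 4b → 0x3 → adi [RI]
  rd@[11:9]=0x7 ⇒ R7
  imm@[8:0]=0x13e ⇒ $318
off 0x06: read 00 18 as little → 0x1800
  top 4b → 0x1 → neg [R]
  rd@[11:9]=0x4 ⇒ R4

adi R7, $318; neg R4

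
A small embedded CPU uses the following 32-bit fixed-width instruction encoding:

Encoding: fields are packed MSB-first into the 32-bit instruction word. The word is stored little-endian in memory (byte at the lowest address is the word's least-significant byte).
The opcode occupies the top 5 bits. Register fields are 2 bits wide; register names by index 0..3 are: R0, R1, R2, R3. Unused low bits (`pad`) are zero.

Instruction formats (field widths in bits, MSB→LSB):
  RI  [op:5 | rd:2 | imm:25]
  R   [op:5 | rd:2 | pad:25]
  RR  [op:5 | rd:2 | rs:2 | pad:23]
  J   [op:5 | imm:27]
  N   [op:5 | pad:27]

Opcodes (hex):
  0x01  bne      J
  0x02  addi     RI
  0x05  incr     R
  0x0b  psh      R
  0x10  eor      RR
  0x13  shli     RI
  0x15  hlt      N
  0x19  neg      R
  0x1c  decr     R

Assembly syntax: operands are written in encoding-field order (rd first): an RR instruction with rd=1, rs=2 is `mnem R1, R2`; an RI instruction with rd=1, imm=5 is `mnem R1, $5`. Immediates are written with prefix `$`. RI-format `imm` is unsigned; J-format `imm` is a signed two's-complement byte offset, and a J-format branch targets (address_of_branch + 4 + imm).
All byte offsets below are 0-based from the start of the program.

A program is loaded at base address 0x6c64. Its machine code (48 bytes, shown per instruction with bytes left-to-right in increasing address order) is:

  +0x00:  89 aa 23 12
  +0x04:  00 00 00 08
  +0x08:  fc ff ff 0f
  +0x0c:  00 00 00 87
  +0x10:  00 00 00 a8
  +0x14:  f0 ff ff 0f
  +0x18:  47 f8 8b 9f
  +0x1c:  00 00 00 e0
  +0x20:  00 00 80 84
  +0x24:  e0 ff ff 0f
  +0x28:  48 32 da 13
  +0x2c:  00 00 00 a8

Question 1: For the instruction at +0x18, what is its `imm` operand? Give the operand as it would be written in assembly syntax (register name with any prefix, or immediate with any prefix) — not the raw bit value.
+0x18: 47 f8 8b 9f ⇒ word 0x9f8bf847 (little)
  opcode bits[31:27]=0x13: shli/RI
  rd@[26:25]=0x3 ⇒ R3
  imm@[24:0]=0x18bf847 ⇒ $25950279

$25950279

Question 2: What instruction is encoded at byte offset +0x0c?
@+0c  little-endian(00 00 00 87) = 0x87000000
  top 5b → 0x10 → eor [RR]
  rd@[26:25]=0x3 ⇒ R3
  rs@[24:23]=0x2 ⇒ R2

eor R3, R2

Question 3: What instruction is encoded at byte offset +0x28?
[28] 48 32 da 13 → 0x13da3248
  op=0x13da3248>>27=0x2 ⇒ addi (RI)
  rd@[26:25]=0x1 ⇒ R1
  imm@[24:0]=0x1da3248 ⇒ $31076936

addi R1, $31076936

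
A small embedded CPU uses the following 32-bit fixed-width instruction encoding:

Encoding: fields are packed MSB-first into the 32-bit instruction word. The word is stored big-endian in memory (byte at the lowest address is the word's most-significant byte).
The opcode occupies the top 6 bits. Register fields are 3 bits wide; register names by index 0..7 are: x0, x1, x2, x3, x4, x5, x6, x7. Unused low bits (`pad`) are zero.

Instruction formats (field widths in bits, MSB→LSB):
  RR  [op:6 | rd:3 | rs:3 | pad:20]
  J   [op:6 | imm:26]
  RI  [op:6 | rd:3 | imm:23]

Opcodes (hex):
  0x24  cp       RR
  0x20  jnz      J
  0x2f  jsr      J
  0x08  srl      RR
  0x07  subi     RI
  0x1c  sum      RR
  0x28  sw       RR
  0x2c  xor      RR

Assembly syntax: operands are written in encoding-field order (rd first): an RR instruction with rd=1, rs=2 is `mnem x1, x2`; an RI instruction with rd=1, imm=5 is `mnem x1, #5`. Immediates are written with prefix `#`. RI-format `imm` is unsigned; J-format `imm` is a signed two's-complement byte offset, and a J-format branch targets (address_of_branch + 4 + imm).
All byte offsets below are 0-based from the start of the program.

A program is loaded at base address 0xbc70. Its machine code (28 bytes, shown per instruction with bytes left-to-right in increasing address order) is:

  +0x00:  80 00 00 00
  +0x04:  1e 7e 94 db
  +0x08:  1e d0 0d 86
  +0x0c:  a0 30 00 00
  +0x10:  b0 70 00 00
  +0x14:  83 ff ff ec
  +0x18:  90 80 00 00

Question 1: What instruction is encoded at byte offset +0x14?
jnz #-20

@+14  big-endian(83 ff ff ec) = 0x83ffffec
  top 6b → 0x20 → jnz [J]
  imm@[25:0]=0x3ffffec (s26→-20) ⇒ #-20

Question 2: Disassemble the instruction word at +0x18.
cp x1, x0

off 0x18: read 90 80 00 00 as big → 0x90800000
  op=0x90800000>>26=0x24 ⇒ cp (RR)
  rd@[25:23]=0x1 ⇒ x1
  rs@[22:20]=0x0 ⇒ x0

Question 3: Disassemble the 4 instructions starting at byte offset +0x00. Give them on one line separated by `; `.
jnz #0; subi x4, #8295643; subi x5, #5246342; sw x0, x3

off 0x00: read 80 00 00 00 as big → 0x80000000
  op=0x80000000>>26=0x20 ⇒ jnz (J)
  imm@[25:0]=0x0 ⇒ #0
off 0x04: read 1e 7e 94 db as big → 0x1e7e94db
  op=0x1e7e94db>>26=0x7 ⇒ subi (RI)
  rd@[25:23]=0x4 ⇒ x4
  imm@[22:0]=0x7e94db ⇒ #8295643
off 0x08: read 1e d0 0d 86 as big → 0x1ed00d86
  op=0x1ed00d86>>26=0x7 ⇒ subi (RI)
  rd@[25:23]=0x5 ⇒ x5
  imm@[22:0]=0x500d86 ⇒ #5246342
off 0x0c: read a0 30 00 00 as big → 0xa0300000
  op=0xa0300000>>26=0x28 ⇒ sw (RR)
  rd@[25:23]=0x0 ⇒ x0
  rs@[22:20]=0x3 ⇒ x3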